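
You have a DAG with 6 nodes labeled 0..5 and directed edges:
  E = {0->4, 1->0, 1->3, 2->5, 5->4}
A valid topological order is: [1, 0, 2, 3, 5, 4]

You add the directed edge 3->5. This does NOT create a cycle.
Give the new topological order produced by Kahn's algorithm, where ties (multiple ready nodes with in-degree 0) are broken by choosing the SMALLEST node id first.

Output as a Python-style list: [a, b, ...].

Answer: [1, 0, 2, 3, 5, 4]

Derivation:
Old toposort: [1, 0, 2, 3, 5, 4]
Added edge: 3->5
Position of 3 (3) < position of 5 (4). Old order still valid.
Run Kahn's algorithm (break ties by smallest node id):
  initial in-degrees: [1, 0, 0, 1, 2, 2]
  ready (indeg=0): [1, 2]
  pop 1: indeg[0]->0; indeg[3]->0 | ready=[0, 2, 3] | order so far=[1]
  pop 0: indeg[4]->1 | ready=[2, 3] | order so far=[1, 0]
  pop 2: indeg[5]->1 | ready=[3] | order so far=[1, 0, 2]
  pop 3: indeg[5]->0 | ready=[5] | order so far=[1, 0, 2, 3]
  pop 5: indeg[4]->0 | ready=[4] | order so far=[1, 0, 2, 3, 5]
  pop 4: no out-edges | ready=[] | order so far=[1, 0, 2, 3, 5, 4]
  Result: [1, 0, 2, 3, 5, 4]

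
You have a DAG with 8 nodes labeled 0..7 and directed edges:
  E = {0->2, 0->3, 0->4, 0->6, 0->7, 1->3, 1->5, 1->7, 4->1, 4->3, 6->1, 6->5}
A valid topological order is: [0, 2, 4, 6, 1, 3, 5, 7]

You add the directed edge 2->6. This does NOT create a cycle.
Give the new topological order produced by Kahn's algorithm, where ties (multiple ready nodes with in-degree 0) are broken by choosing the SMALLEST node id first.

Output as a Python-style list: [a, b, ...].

Answer: [0, 2, 4, 6, 1, 3, 5, 7]

Derivation:
Old toposort: [0, 2, 4, 6, 1, 3, 5, 7]
Added edge: 2->6
Position of 2 (1) < position of 6 (3). Old order still valid.
Run Kahn's algorithm (break ties by smallest node id):
  initial in-degrees: [0, 2, 1, 3, 1, 2, 2, 2]
  ready (indeg=0): [0]
  pop 0: indeg[2]->0; indeg[3]->2; indeg[4]->0; indeg[6]->1; indeg[7]->1 | ready=[2, 4] | order so far=[0]
  pop 2: indeg[6]->0 | ready=[4, 6] | order so far=[0, 2]
  pop 4: indeg[1]->1; indeg[3]->1 | ready=[6] | order so far=[0, 2, 4]
  pop 6: indeg[1]->0; indeg[5]->1 | ready=[1] | order so far=[0, 2, 4, 6]
  pop 1: indeg[3]->0; indeg[5]->0; indeg[7]->0 | ready=[3, 5, 7] | order so far=[0, 2, 4, 6, 1]
  pop 3: no out-edges | ready=[5, 7] | order so far=[0, 2, 4, 6, 1, 3]
  pop 5: no out-edges | ready=[7] | order so far=[0, 2, 4, 6, 1, 3, 5]
  pop 7: no out-edges | ready=[] | order so far=[0, 2, 4, 6, 1, 3, 5, 7]
  Result: [0, 2, 4, 6, 1, 3, 5, 7]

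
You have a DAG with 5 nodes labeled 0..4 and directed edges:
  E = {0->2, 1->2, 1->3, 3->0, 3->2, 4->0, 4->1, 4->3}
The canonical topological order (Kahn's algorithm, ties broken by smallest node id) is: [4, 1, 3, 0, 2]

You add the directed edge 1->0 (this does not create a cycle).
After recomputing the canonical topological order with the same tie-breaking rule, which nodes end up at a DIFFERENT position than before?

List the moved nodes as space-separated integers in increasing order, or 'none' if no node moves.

Answer: none

Derivation:
Old toposort: [4, 1, 3, 0, 2]
Added edge 1->0
Recompute Kahn (smallest-id tiebreak):
  initial in-degrees: [3, 1, 3, 2, 0]
  ready (indeg=0): [4]
  pop 4: indeg[0]->2; indeg[1]->0; indeg[3]->1 | ready=[1] | order so far=[4]
  pop 1: indeg[0]->1; indeg[2]->2; indeg[3]->0 | ready=[3] | order so far=[4, 1]
  pop 3: indeg[0]->0; indeg[2]->1 | ready=[0] | order so far=[4, 1, 3]
  pop 0: indeg[2]->0 | ready=[2] | order so far=[4, 1, 3, 0]
  pop 2: no out-edges | ready=[] | order so far=[4, 1, 3, 0, 2]
New canonical toposort: [4, 1, 3, 0, 2]
Compare positions:
  Node 0: index 3 -> 3 (same)
  Node 1: index 1 -> 1 (same)
  Node 2: index 4 -> 4 (same)
  Node 3: index 2 -> 2 (same)
  Node 4: index 0 -> 0 (same)
Nodes that changed position: none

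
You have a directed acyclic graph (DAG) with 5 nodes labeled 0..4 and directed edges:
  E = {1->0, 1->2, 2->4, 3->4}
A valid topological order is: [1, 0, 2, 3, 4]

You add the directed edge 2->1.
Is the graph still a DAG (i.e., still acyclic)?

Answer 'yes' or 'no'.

Given toposort: [1, 0, 2, 3, 4]
Position of 2: index 2; position of 1: index 0
New edge 2->1: backward (u after v in old order)
Backward edge: old toposort is now invalid. Check if this creates a cycle.
Does 1 already reach 2? Reachable from 1: [0, 1, 2, 4]. YES -> cycle!
Still a DAG? no

Answer: no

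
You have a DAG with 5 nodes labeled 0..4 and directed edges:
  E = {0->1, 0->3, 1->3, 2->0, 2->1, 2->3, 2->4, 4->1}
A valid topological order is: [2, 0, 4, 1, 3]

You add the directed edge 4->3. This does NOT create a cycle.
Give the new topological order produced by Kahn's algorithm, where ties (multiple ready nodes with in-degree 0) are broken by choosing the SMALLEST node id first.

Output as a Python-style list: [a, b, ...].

Old toposort: [2, 0, 4, 1, 3]
Added edge: 4->3
Position of 4 (2) < position of 3 (4). Old order still valid.
Run Kahn's algorithm (break ties by smallest node id):
  initial in-degrees: [1, 3, 0, 4, 1]
  ready (indeg=0): [2]
  pop 2: indeg[0]->0; indeg[1]->2; indeg[3]->3; indeg[4]->0 | ready=[0, 4] | order so far=[2]
  pop 0: indeg[1]->1; indeg[3]->2 | ready=[4] | order so far=[2, 0]
  pop 4: indeg[1]->0; indeg[3]->1 | ready=[1] | order so far=[2, 0, 4]
  pop 1: indeg[3]->0 | ready=[3] | order so far=[2, 0, 4, 1]
  pop 3: no out-edges | ready=[] | order so far=[2, 0, 4, 1, 3]
  Result: [2, 0, 4, 1, 3]

Answer: [2, 0, 4, 1, 3]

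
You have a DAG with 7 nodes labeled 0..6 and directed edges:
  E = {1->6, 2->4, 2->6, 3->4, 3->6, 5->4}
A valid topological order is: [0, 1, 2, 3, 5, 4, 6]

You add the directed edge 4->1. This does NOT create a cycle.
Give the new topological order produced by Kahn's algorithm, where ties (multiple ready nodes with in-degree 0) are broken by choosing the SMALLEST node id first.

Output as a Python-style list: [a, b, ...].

Answer: [0, 2, 3, 5, 4, 1, 6]

Derivation:
Old toposort: [0, 1, 2, 3, 5, 4, 6]
Added edge: 4->1
Position of 4 (5) > position of 1 (1). Must reorder: 4 must now come before 1.
Run Kahn's algorithm (break ties by smallest node id):
  initial in-degrees: [0, 1, 0, 0, 3, 0, 3]
  ready (indeg=0): [0, 2, 3, 5]
  pop 0: no out-edges | ready=[2, 3, 5] | order so far=[0]
  pop 2: indeg[4]->2; indeg[6]->2 | ready=[3, 5] | order so far=[0, 2]
  pop 3: indeg[4]->1; indeg[6]->1 | ready=[5] | order so far=[0, 2, 3]
  pop 5: indeg[4]->0 | ready=[4] | order so far=[0, 2, 3, 5]
  pop 4: indeg[1]->0 | ready=[1] | order so far=[0, 2, 3, 5, 4]
  pop 1: indeg[6]->0 | ready=[6] | order so far=[0, 2, 3, 5, 4, 1]
  pop 6: no out-edges | ready=[] | order so far=[0, 2, 3, 5, 4, 1, 6]
  Result: [0, 2, 3, 5, 4, 1, 6]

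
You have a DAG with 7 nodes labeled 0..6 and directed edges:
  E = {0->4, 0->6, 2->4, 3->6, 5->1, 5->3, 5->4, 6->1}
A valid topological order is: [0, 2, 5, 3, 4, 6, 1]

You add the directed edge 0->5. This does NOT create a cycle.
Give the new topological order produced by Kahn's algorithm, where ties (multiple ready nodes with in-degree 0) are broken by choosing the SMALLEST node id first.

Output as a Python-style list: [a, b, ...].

Answer: [0, 2, 5, 3, 4, 6, 1]

Derivation:
Old toposort: [0, 2, 5, 3, 4, 6, 1]
Added edge: 0->5
Position of 0 (0) < position of 5 (2). Old order still valid.
Run Kahn's algorithm (break ties by smallest node id):
  initial in-degrees: [0, 2, 0, 1, 3, 1, 2]
  ready (indeg=0): [0, 2]
  pop 0: indeg[4]->2; indeg[5]->0; indeg[6]->1 | ready=[2, 5] | order so far=[0]
  pop 2: indeg[4]->1 | ready=[5] | order so far=[0, 2]
  pop 5: indeg[1]->1; indeg[3]->0; indeg[4]->0 | ready=[3, 4] | order so far=[0, 2, 5]
  pop 3: indeg[6]->0 | ready=[4, 6] | order so far=[0, 2, 5, 3]
  pop 4: no out-edges | ready=[6] | order so far=[0, 2, 5, 3, 4]
  pop 6: indeg[1]->0 | ready=[1] | order so far=[0, 2, 5, 3, 4, 6]
  pop 1: no out-edges | ready=[] | order so far=[0, 2, 5, 3, 4, 6, 1]
  Result: [0, 2, 5, 3, 4, 6, 1]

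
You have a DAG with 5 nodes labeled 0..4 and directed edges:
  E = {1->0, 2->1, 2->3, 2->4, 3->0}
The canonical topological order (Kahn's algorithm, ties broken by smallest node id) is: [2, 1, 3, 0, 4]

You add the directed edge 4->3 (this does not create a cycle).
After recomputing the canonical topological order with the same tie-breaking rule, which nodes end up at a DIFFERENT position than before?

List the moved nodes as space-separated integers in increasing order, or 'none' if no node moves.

Old toposort: [2, 1, 3, 0, 4]
Added edge 4->3
Recompute Kahn (smallest-id tiebreak):
  initial in-degrees: [2, 1, 0, 2, 1]
  ready (indeg=0): [2]
  pop 2: indeg[1]->0; indeg[3]->1; indeg[4]->0 | ready=[1, 4] | order so far=[2]
  pop 1: indeg[0]->1 | ready=[4] | order so far=[2, 1]
  pop 4: indeg[3]->0 | ready=[3] | order so far=[2, 1, 4]
  pop 3: indeg[0]->0 | ready=[0] | order so far=[2, 1, 4, 3]
  pop 0: no out-edges | ready=[] | order so far=[2, 1, 4, 3, 0]
New canonical toposort: [2, 1, 4, 3, 0]
Compare positions:
  Node 0: index 3 -> 4 (moved)
  Node 1: index 1 -> 1 (same)
  Node 2: index 0 -> 0 (same)
  Node 3: index 2 -> 3 (moved)
  Node 4: index 4 -> 2 (moved)
Nodes that changed position: 0 3 4

Answer: 0 3 4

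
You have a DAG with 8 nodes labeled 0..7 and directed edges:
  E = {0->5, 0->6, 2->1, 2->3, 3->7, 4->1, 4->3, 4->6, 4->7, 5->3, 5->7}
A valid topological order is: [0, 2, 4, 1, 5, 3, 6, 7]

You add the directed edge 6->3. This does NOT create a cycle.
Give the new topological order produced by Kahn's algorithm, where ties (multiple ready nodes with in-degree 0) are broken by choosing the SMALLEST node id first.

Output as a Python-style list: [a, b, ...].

Answer: [0, 2, 4, 1, 5, 6, 3, 7]

Derivation:
Old toposort: [0, 2, 4, 1, 5, 3, 6, 7]
Added edge: 6->3
Position of 6 (6) > position of 3 (5). Must reorder: 6 must now come before 3.
Run Kahn's algorithm (break ties by smallest node id):
  initial in-degrees: [0, 2, 0, 4, 0, 1, 2, 3]
  ready (indeg=0): [0, 2, 4]
  pop 0: indeg[5]->0; indeg[6]->1 | ready=[2, 4, 5] | order so far=[0]
  pop 2: indeg[1]->1; indeg[3]->3 | ready=[4, 5] | order so far=[0, 2]
  pop 4: indeg[1]->0; indeg[3]->2; indeg[6]->0; indeg[7]->2 | ready=[1, 5, 6] | order so far=[0, 2, 4]
  pop 1: no out-edges | ready=[5, 6] | order so far=[0, 2, 4, 1]
  pop 5: indeg[3]->1; indeg[7]->1 | ready=[6] | order so far=[0, 2, 4, 1, 5]
  pop 6: indeg[3]->0 | ready=[3] | order so far=[0, 2, 4, 1, 5, 6]
  pop 3: indeg[7]->0 | ready=[7] | order so far=[0, 2, 4, 1, 5, 6, 3]
  pop 7: no out-edges | ready=[] | order so far=[0, 2, 4, 1, 5, 6, 3, 7]
  Result: [0, 2, 4, 1, 5, 6, 3, 7]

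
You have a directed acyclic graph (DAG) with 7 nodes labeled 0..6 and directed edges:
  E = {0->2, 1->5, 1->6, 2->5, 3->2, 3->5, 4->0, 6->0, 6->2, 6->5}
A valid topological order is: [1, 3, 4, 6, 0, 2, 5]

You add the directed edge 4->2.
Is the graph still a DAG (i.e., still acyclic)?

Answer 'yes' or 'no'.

Answer: yes

Derivation:
Given toposort: [1, 3, 4, 6, 0, 2, 5]
Position of 4: index 2; position of 2: index 5
New edge 4->2: forward
Forward edge: respects the existing order. Still a DAG, same toposort still valid.
Still a DAG? yes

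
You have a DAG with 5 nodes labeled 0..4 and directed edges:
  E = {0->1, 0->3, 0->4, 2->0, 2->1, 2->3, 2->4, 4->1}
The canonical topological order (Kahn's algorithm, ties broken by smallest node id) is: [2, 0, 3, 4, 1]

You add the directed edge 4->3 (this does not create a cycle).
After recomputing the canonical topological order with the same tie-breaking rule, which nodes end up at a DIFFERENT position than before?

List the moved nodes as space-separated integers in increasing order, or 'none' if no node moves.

Old toposort: [2, 0, 3, 4, 1]
Added edge 4->3
Recompute Kahn (smallest-id tiebreak):
  initial in-degrees: [1, 3, 0, 3, 2]
  ready (indeg=0): [2]
  pop 2: indeg[0]->0; indeg[1]->2; indeg[3]->2; indeg[4]->1 | ready=[0] | order so far=[2]
  pop 0: indeg[1]->1; indeg[3]->1; indeg[4]->0 | ready=[4] | order so far=[2, 0]
  pop 4: indeg[1]->0; indeg[3]->0 | ready=[1, 3] | order so far=[2, 0, 4]
  pop 1: no out-edges | ready=[3] | order so far=[2, 0, 4, 1]
  pop 3: no out-edges | ready=[] | order so far=[2, 0, 4, 1, 3]
New canonical toposort: [2, 0, 4, 1, 3]
Compare positions:
  Node 0: index 1 -> 1 (same)
  Node 1: index 4 -> 3 (moved)
  Node 2: index 0 -> 0 (same)
  Node 3: index 2 -> 4 (moved)
  Node 4: index 3 -> 2 (moved)
Nodes that changed position: 1 3 4

Answer: 1 3 4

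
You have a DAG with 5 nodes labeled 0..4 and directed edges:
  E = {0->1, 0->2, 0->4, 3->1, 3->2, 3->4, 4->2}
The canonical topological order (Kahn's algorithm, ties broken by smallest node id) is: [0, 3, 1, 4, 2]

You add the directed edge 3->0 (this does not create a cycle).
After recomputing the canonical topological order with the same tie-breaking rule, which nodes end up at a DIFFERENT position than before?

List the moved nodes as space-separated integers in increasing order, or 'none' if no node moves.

Old toposort: [0, 3, 1, 4, 2]
Added edge 3->0
Recompute Kahn (smallest-id tiebreak):
  initial in-degrees: [1, 2, 3, 0, 2]
  ready (indeg=0): [3]
  pop 3: indeg[0]->0; indeg[1]->1; indeg[2]->2; indeg[4]->1 | ready=[0] | order so far=[3]
  pop 0: indeg[1]->0; indeg[2]->1; indeg[4]->0 | ready=[1, 4] | order so far=[3, 0]
  pop 1: no out-edges | ready=[4] | order so far=[3, 0, 1]
  pop 4: indeg[2]->0 | ready=[2] | order so far=[3, 0, 1, 4]
  pop 2: no out-edges | ready=[] | order so far=[3, 0, 1, 4, 2]
New canonical toposort: [3, 0, 1, 4, 2]
Compare positions:
  Node 0: index 0 -> 1 (moved)
  Node 1: index 2 -> 2 (same)
  Node 2: index 4 -> 4 (same)
  Node 3: index 1 -> 0 (moved)
  Node 4: index 3 -> 3 (same)
Nodes that changed position: 0 3

Answer: 0 3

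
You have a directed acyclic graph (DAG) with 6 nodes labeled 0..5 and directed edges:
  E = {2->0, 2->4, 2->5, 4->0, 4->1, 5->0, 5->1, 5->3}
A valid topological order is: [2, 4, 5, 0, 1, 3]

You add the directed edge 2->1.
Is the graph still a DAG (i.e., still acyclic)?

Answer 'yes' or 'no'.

Given toposort: [2, 4, 5, 0, 1, 3]
Position of 2: index 0; position of 1: index 4
New edge 2->1: forward
Forward edge: respects the existing order. Still a DAG, same toposort still valid.
Still a DAG? yes

Answer: yes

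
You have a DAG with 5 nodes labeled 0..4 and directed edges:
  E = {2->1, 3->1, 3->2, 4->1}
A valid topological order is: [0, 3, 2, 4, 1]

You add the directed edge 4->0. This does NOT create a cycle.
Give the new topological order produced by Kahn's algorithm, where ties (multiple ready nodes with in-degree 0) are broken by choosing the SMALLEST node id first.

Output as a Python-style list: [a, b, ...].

Old toposort: [0, 3, 2, 4, 1]
Added edge: 4->0
Position of 4 (3) > position of 0 (0). Must reorder: 4 must now come before 0.
Run Kahn's algorithm (break ties by smallest node id):
  initial in-degrees: [1, 3, 1, 0, 0]
  ready (indeg=0): [3, 4]
  pop 3: indeg[1]->2; indeg[2]->0 | ready=[2, 4] | order so far=[3]
  pop 2: indeg[1]->1 | ready=[4] | order so far=[3, 2]
  pop 4: indeg[0]->0; indeg[1]->0 | ready=[0, 1] | order so far=[3, 2, 4]
  pop 0: no out-edges | ready=[1] | order so far=[3, 2, 4, 0]
  pop 1: no out-edges | ready=[] | order so far=[3, 2, 4, 0, 1]
  Result: [3, 2, 4, 0, 1]

Answer: [3, 2, 4, 0, 1]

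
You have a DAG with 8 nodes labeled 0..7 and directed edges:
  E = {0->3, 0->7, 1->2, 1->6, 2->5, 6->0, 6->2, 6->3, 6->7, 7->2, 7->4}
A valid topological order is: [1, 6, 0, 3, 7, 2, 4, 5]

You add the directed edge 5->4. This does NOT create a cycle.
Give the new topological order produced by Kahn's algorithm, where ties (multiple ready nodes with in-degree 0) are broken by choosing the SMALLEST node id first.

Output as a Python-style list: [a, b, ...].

Old toposort: [1, 6, 0, 3, 7, 2, 4, 5]
Added edge: 5->4
Position of 5 (7) > position of 4 (6). Must reorder: 5 must now come before 4.
Run Kahn's algorithm (break ties by smallest node id):
  initial in-degrees: [1, 0, 3, 2, 2, 1, 1, 2]
  ready (indeg=0): [1]
  pop 1: indeg[2]->2; indeg[6]->0 | ready=[6] | order so far=[1]
  pop 6: indeg[0]->0; indeg[2]->1; indeg[3]->1; indeg[7]->1 | ready=[0] | order so far=[1, 6]
  pop 0: indeg[3]->0; indeg[7]->0 | ready=[3, 7] | order so far=[1, 6, 0]
  pop 3: no out-edges | ready=[7] | order so far=[1, 6, 0, 3]
  pop 7: indeg[2]->0; indeg[4]->1 | ready=[2] | order so far=[1, 6, 0, 3, 7]
  pop 2: indeg[5]->0 | ready=[5] | order so far=[1, 6, 0, 3, 7, 2]
  pop 5: indeg[4]->0 | ready=[4] | order so far=[1, 6, 0, 3, 7, 2, 5]
  pop 4: no out-edges | ready=[] | order so far=[1, 6, 0, 3, 7, 2, 5, 4]
  Result: [1, 6, 0, 3, 7, 2, 5, 4]

Answer: [1, 6, 0, 3, 7, 2, 5, 4]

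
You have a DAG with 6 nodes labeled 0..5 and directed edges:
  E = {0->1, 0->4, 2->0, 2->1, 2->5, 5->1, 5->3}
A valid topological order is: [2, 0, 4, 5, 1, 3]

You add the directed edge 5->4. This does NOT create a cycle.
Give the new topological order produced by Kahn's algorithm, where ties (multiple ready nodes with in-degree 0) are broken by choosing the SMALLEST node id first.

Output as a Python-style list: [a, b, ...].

Answer: [2, 0, 5, 1, 3, 4]

Derivation:
Old toposort: [2, 0, 4, 5, 1, 3]
Added edge: 5->4
Position of 5 (3) > position of 4 (2). Must reorder: 5 must now come before 4.
Run Kahn's algorithm (break ties by smallest node id):
  initial in-degrees: [1, 3, 0, 1, 2, 1]
  ready (indeg=0): [2]
  pop 2: indeg[0]->0; indeg[1]->2; indeg[5]->0 | ready=[0, 5] | order so far=[2]
  pop 0: indeg[1]->1; indeg[4]->1 | ready=[5] | order so far=[2, 0]
  pop 5: indeg[1]->0; indeg[3]->0; indeg[4]->0 | ready=[1, 3, 4] | order so far=[2, 0, 5]
  pop 1: no out-edges | ready=[3, 4] | order so far=[2, 0, 5, 1]
  pop 3: no out-edges | ready=[4] | order so far=[2, 0, 5, 1, 3]
  pop 4: no out-edges | ready=[] | order so far=[2, 0, 5, 1, 3, 4]
  Result: [2, 0, 5, 1, 3, 4]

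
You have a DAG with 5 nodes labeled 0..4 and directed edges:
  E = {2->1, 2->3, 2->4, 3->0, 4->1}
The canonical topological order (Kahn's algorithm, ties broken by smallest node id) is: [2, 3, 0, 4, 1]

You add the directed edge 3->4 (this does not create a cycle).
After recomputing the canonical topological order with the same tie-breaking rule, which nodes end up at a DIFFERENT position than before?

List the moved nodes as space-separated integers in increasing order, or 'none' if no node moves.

Old toposort: [2, 3, 0, 4, 1]
Added edge 3->4
Recompute Kahn (smallest-id tiebreak):
  initial in-degrees: [1, 2, 0, 1, 2]
  ready (indeg=0): [2]
  pop 2: indeg[1]->1; indeg[3]->0; indeg[4]->1 | ready=[3] | order so far=[2]
  pop 3: indeg[0]->0; indeg[4]->0 | ready=[0, 4] | order so far=[2, 3]
  pop 0: no out-edges | ready=[4] | order so far=[2, 3, 0]
  pop 4: indeg[1]->0 | ready=[1] | order so far=[2, 3, 0, 4]
  pop 1: no out-edges | ready=[] | order so far=[2, 3, 0, 4, 1]
New canonical toposort: [2, 3, 0, 4, 1]
Compare positions:
  Node 0: index 2 -> 2 (same)
  Node 1: index 4 -> 4 (same)
  Node 2: index 0 -> 0 (same)
  Node 3: index 1 -> 1 (same)
  Node 4: index 3 -> 3 (same)
Nodes that changed position: none

Answer: none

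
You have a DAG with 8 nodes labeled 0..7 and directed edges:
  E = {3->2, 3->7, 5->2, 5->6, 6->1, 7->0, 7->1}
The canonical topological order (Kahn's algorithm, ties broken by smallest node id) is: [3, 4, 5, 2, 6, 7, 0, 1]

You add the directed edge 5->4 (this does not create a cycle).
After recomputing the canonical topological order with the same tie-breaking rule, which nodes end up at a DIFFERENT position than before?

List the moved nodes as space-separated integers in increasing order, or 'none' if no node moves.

Old toposort: [3, 4, 5, 2, 6, 7, 0, 1]
Added edge 5->4
Recompute Kahn (smallest-id tiebreak):
  initial in-degrees: [1, 2, 2, 0, 1, 0, 1, 1]
  ready (indeg=0): [3, 5]
  pop 3: indeg[2]->1; indeg[7]->0 | ready=[5, 7] | order so far=[3]
  pop 5: indeg[2]->0; indeg[4]->0; indeg[6]->0 | ready=[2, 4, 6, 7] | order so far=[3, 5]
  pop 2: no out-edges | ready=[4, 6, 7] | order so far=[3, 5, 2]
  pop 4: no out-edges | ready=[6, 7] | order so far=[3, 5, 2, 4]
  pop 6: indeg[1]->1 | ready=[7] | order so far=[3, 5, 2, 4, 6]
  pop 7: indeg[0]->0; indeg[1]->0 | ready=[0, 1] | order so far=[3, 5, 2, 4, 6, 7]
  pop 0: no out-edges | ready=[1] | order so far=[3, 5, 2, 4, 6, 7, 0]
  pop 1: no out-edges | ready=[] | order so far=[3, 5, 2, 4, 6, 7, 0, 1]
New canonical toposort: [3, 5, 2, 4, 6, 7, 0, 1]
Compare positions:
  Node 0: index 6 -> 6 (same)
  Node 1: index 7 -> 7 (same)
  Node 2: index 3 -> 2 (moved)
  Node 3: index 0 -> 0 (same)
  Node 4: index 1 -> 3 (moved)
  Node 5: index 2 -> 1 (moved)
  Node 6: index 4 -> 4 (same)
  Node 7: index 5 -> 5 (same)
Nodes that changed position: 2 4 5

Answer: 2 4 5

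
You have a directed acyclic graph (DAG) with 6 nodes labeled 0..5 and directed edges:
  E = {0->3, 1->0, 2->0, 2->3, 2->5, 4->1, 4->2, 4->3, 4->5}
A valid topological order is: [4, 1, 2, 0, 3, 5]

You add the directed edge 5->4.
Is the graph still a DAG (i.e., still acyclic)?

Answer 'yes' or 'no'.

Given toposort: [4, 1, 2, 0, 3, 5]
Position of 5: index 5; position of 4: index 0
New edge 5->4: backward (u after v in old order)
Backward edge: old toposort is now invalid. Check if this creates a cycle.
Does 4 already reach 5? Reachable from 4: [0, 1, 2, 3, 4, 5]. YES -> cycle!
Still a DAG? no

Answer: no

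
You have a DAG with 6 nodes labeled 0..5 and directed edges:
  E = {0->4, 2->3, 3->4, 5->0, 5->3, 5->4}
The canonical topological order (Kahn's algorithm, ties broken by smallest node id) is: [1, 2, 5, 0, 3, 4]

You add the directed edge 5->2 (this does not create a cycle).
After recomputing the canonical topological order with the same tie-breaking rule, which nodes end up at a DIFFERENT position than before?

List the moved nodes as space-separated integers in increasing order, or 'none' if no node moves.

Answer: 0 2 5

Derivation:
Old toposort: [1, 2, 5, 0, 3, 4]
Added edge 5->2
Recompute Kahn (smallest-id tiebreak):
  initial in-degrees: [1, 0, 1, 2, 3, 0]
  ready (indeg=0): [1, 5]
  pop 1: no out-edges | ready=[5] | order so far=[1]
  pop 5: indeg[0]->0; indeg[2]->0; indeg[3]->1; indeg[4]->2 | ready=[0, 2] | order so far=[1, 5]
  pop 0: indeg[4]->1 | ready=[2] | order so far=[1, 5, 0]
  pop 2: indeg[3]->0 | ready=[3] | order so far=[1, 5, 0, 2]
  pop 3: indeg[4]->0 | ready=[4] | order so far=[1, 5, 0, 2, 3]
  pop 4: no out-edges | ready=[] | order so far=[1, 5, 0, 2, 3, 4]
New canonical toposort: [1, 5, 0, 2, 3, 4]
Compare positions:
  Node 0: index 3 -> 2 (moved)
  Node 1: index 0 -> 0 (same)
  Node 2: index 1 -> 3 (moved)
  Node 3: index 4 -> 4 (same)
  Node 4: index 5 -> 5 (same)
  Node 5: index 2 -> 1 (moved)
Nodes that changed position: 0 2 5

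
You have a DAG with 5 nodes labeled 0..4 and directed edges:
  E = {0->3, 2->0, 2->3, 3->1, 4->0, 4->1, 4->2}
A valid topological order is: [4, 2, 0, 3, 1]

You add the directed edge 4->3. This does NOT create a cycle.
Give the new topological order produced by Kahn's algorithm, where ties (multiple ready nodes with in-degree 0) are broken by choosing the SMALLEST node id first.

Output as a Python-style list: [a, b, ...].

Answer: [4, 2, 0, 3, 1]

Derivation:
Old toposort: [4, 2, 0, 3, 1]
Added edge: 4->3
Position of 4 (0) < position of 3 (3). Old order still valid.
Run Kahn's algorithm (break ties by smallest node id):
  initial in-degrees: [2, 2, 1, 3, 0]
  ready (indeg=0): [4]
  pop 4: indeg[0]->1; indeg[1]->1; indeg[2]->0; indeg[3]->2 | ready=[2] | order so far=[4]
  pop 2: indeg[0]->0; indeg[3]->1 | ready=[0] | order so far=[4, 2]
  pop 0: indeg[3]->0 | ready=[3] | order so far=[4, 2, 0]
  pop 3: indeg[1]->0 | ready=[1] | order so far=[4, 2, 0, 3]
  pop 1: no out-edges | ready=[] | order so far=[4, 2, 0, 3, 1]
  Result: [4, 2, 0, 3, 1]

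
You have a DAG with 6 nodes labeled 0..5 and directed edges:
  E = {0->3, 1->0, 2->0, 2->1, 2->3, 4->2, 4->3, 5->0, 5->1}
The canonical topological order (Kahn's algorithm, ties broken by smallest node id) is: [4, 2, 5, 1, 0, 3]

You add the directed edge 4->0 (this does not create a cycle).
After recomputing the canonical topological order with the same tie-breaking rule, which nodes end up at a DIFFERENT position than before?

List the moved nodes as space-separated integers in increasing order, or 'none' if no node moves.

Old toposort: [4, 2, 5, 1, 0, 3]
Added edge 4->0
Recompute Kahn (smallest-id tiebreak):
  initial in-degrees: [4, 2, 1, 3, 0, 0]
  ready (indeg=0): [4, 5]
  pop 4: indeg[0]->3; indeg[2]->0; indeg[3]->2 | ready=[2, 5] | order so far=[4]
  pop 2: indeg[0]->2; indeg[1]->1; indeg[3]->1 | ready=[5] | order so far=[4, 2]
  pop 5: indeg[0]->1; indeg[1]->0 | ready=[1] | order so far=[4, 2, 5]
  pop 1: indeg[0]->0 | ready=[0] | order so far=[4, 2, 5, 1]
  pop 0: indeg[3]->0 | ready=[3] | order so far=[4, 2, 5, 1, 0]
  pop 3: no out-edges | ready=[] | order so far=[4, 2, 5, 1, 0, 3]
New canonical toposort: [4, 2, 5, 1, 0, 3]
Compare positions:
  Node 0: index 4 -> 4 (same)
  Node 1: index 3 -> 3 (same)
  Node 2: index 1 -> 1 (same)
  Node 3: index 5 -> 5 (same)
  Node 4: index 0 -> 0 (same)
  Node 5: index 2 -> 2 (same)
Nodes that changed position: none

Answer: none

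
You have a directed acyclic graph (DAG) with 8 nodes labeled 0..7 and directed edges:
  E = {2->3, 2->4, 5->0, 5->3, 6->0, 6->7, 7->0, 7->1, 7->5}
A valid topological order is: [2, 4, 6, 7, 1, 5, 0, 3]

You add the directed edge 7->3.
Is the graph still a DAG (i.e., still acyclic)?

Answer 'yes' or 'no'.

Answer: yes

Derivation:
Given toposort: [2, 4, 6, 7, 1, 5, 0, 3]
Position of 7: index 3; position of 3: index 7
New edge 7->3: forward
Forward edge: respects the existing order. Still a DAG, same toposort still valid.
Still a DAG? yes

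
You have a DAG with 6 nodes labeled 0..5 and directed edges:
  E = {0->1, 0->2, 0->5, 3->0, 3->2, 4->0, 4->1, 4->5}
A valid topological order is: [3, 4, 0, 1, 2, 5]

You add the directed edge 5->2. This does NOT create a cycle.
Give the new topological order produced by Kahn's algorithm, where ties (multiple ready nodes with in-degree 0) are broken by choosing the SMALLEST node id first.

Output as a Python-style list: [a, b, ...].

Answer: [3, 4, 0, 1, 5, 2]

Derivation:
Old toposort: [3, 4, 0, 1, 2, 5]
Added edge: 5->2
Position of 5 (5) > position of 2 (4). Must reorder: 5 must now come before 2.
Run Kahn's algorithm (break ties by smallest node id):
  initial in-degrees: [2, 2, 3, 0, 0, 2]
  ready (indeg=0): [3, 4]
  pop 3: indeg[0]->1; indeg[2]->2 | ready=[4] | order so far=[3]
  pop 4: indeg[0]->0; indeg[1]->1; indeg[5]->1 | ready=[0] | order so far=[3, 4]
  pop 0: indeg[1]->0; indeg[2]->1; indeg[5]->0 | ready=[1, 5] | order so far=[3, 4, 0]
  pop 1: no out-edges | ready=[5] | order so far=[3, 4, 0, 1]
  pop 5: indeg[2]->0 | ready=[2] | order so far=[3, 4, 0, 1, 5]
  pop 2: no out-edges | ready=[] | order so far=[3, 4, 0, 1, 5, 2]
  Result: [3, 4, 0, 1, 5, 2]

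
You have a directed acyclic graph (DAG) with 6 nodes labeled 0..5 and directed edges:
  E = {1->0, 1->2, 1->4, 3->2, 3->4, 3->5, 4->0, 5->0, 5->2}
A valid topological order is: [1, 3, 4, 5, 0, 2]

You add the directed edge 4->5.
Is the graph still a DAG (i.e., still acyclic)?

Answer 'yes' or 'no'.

Given toposort: [1, 3, 4, 5, 0, 2]
Position of 4: index 2; position of 5: index 3
New edge 4->5: forward
Forward edge: respects the existing order. Still a DAG, same toposort still valid.
Still a DAG? yes

Answer: yes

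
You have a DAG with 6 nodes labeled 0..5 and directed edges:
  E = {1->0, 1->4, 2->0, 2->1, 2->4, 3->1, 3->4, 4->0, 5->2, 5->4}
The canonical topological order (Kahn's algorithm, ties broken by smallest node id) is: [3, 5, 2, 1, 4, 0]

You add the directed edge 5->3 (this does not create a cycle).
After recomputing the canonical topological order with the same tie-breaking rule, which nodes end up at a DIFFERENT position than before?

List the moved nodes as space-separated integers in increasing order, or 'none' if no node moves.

Old toposort: [3, 5, 2, 1, 4, 0]
Added edge 5->3
Recompute Kahn (smallest-id tiebreak):
  initial in-degrees: [3, 2, 1, 1, 4, 0]
  ready (indeg=0): [5]
  pop 5: indeg[2]->0; indeg[3]->0; indeg[4]->3 | ready=[2, 3] | order so far=[5]
  pop 2: indeg[0]->2; indeg[1]->1; indeg[4]->2 | ready=[3] | order so far=[5, 2]
  pop 3: indeg[1]->0; indeg[4]->1 | ready=[1] | order so far=[5, 2, 3]
  pop 1: indeg[0]->1; indeg[4]->0 | ready=[4] | order so far=[5, 2, 3, 1]
  pop 4: indeg[0]->0 | ready=[0] | order so far=[5, 2, 3, 1, 4]
  pop 0: no out-edges | ready=[] | order so far=[5, 2, 3, 1, 4, 0]
New canonical toposort: [5, 2, 3, 1, 4, 0]
Compare positions:
  Node 0: index 5 -> 5 (same)
  Node 1: index 3 -> 3 (same)
  Node 2: index 2 -> 1 (moved)
  Node 3: index 0 -> 2 (moved)
  Node 4: index 4 -> 4 (same)
  Node 5: index 1 -> 0 (moved)
Nodes that changed position: 2 3 5

Answer: 2 3 5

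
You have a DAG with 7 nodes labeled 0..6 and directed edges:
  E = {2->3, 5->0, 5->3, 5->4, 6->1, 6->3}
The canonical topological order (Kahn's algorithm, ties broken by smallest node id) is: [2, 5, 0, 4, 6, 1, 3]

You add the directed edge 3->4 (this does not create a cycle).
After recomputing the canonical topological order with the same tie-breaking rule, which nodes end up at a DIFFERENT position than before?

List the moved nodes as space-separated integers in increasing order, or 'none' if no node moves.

Answer: 1 3 4 6

Derivation:
Old toposort: [2, 5, 0, 4, 6, 1, 3]
Added edge 3->4
Recompute Kahn (smallest-id tiebreak):
  initial in-degrees: [1, 1, 0, 3, 2, 0, 0]
  ready (indeg=0): [2, 5, 6]
  pop 2: indeg[3]->2 | ready=[5, 6] | order so far=[2]
  pop 5: indeg[0]->0; indeg[3]->1; indeg[4]->1 | ready=[0, 6] | order so far=[2, 5]
  pop 0: no out-edges | ready=[6] | order so far=[2, 5, 0]
  pop 6: indeg[1]->0; indeg[3]->0 | ready=[1, 3] | order so far=[2, 5, 0, 6]
  pop 1: no out-edges | ready=[3] | order so far=[2, 5, 0, 6, 1]
  pop 3: indeg[4]->0 | ready=[4] | order so far=[2, 5, 0, 6, 1, 3]
  pop 4: no out-edges | ready=[] | order so far=[2, 5, 0, 6, 1, 3, 4]
New canonical toposort: [2, 5, 0, 6, 1, 3, 4]
Compare positions:
  Node 0: index 2 -> 2 (same)
  Node 1: index 5 -> 4 (moved)
  Node 2: index 0 -> 0 (same)
  Node 3: index 6 -> 5 (moved)
  Node 4: index 3 -> 6 (moved)
  Node 5: index 1 -> 1 (same)
  Node 6: index 4 -> 3 (moved)
Nodes that changed position: 1 3 4 6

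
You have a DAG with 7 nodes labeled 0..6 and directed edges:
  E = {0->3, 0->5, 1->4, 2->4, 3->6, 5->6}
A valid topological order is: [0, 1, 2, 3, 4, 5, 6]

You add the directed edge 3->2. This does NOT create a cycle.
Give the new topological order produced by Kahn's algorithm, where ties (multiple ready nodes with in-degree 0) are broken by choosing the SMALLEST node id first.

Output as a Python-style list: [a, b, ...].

Answer: [0, 1, 3, 2, 4, 5, 6]

Derivation:
Old toposort: [0, 1, 2, 3, 4, 5, 6]
Added edge: 3->2
Position of 3 (3) > position of 2 (2). Must reorder: 3 must now come before 2.
Run Kahn's algorithm (break ties by smallest node id):
  initial in-degrees: [0, 0, 1, 1, 2, 1, 2]
  ready (indeg=0): [0, 1]
  pop 0: indeg[3]->0; indeg[5]->0 | ready=[1, 3, 5] | order so far=[0]
  pop 1: indeg[4]->1 | ready=[3, 5] | order so far=[0, 1]
  pop 3: indeg[2]->0; indeg[6]->1 | ready=[2, 5] | order so far=[0, 1, 3]
  pop 2: indeg[4]->0 | ready=[4, 5] | order so far=[0, 1, 3, 2]
  pop 4: no out-edges | ready=[5] | order so far=[0, 1, 3, 2, 4]
  pop 5: indeg[6]->0 | ready=[6] | order so far=[0, 1, 3, 2, 4, 5]
  pop 6: no out-edges | ready=[] | order so far=[0, 1, 3, 2, 4, 5, 6]
  Result: [0, 1, 3, 2, 4, 5, 6]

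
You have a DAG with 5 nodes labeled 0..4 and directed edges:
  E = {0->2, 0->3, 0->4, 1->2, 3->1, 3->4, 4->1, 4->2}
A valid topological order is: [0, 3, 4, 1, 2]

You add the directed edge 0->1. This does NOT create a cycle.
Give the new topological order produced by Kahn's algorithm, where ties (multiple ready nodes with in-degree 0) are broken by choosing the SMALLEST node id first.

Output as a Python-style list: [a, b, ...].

Old toposort: [0, 3, 4, 1, 2]
Added edge: 0->1
Position of 0 (0) < position of 1 (3). Old order still valid.
Run Kahn's algorithm (break ties by smallest node id):
  initial in-degrees: [0, 3, 3, 1, 2]
  ready (indeg=0): [0]
  pop 0: indeg[1]->2; indeg[2]->2; indeg[3]->0; indeg[4]->1 | ready=[3] | order so far=[0]
  pop 3: indeg[1]->1; indeg[4]->0 | ready=[4] | order so far=[0, 3]
  pop 4: indeg[1]->0; indeg[2]->1 | ready=[1] | order so far=[0, 3, 4]
  pop 1: indeg[2]->0 | ready=[2] | order so far=[0, 3, 4, 1]
  pop 2: no out-edges | ready=[] | order so far=[0, 3, 4, 1, 2]
  Result: [0, 3, 4, 1, 2]

Answer: [0, 3, 4, 1, 2]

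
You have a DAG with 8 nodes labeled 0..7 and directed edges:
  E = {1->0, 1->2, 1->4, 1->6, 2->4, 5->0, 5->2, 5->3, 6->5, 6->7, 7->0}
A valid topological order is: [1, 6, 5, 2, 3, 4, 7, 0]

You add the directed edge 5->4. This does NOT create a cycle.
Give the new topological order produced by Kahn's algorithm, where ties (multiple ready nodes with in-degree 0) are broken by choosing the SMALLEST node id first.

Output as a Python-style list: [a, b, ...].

Answer: [1, 6, 5, 2, 3, 4, 7, 0]

Derivation:
Old toposort: [1, 6, 5, 2, 3, 4, 7, 0]
Added edge: 5->4
Position of 5 (2) < position of 4 (5). Old order still valid.
Run Kahn's algorithm (break ties by smallest node id):
  initial in-degrees: [3, 0, 2, 1, 3, 1, 1, 1]
  ready (indeg=0): [1]
  pop 1: indeg[0]->2; indeg[2]->1; indeg[4]->2; indeg[6]->0 | ready=[6] | order so far=[1]
  pop 6: indeg[5]->0; indeg[7]->0 | ready=[5, 7] | order so far=[1, 6]
  pop 5: indeg[0]->1; indeg[2]->0; indeg[3]->0; indeg[4]->1 | ready=[2, 3, 7] | order so far=[1, 6, 5]
  pop 2: indeg[4]->0 | ready=[3, 4, 7] | order so far=[1, 6, 5, 2]
  pop 3: no out-edges | ready=[4, 7] | order so far=[1, 6, 5, 2, 3]
  pop 4: no out-edges | ready=[7] | order so far=[1, 6, 5, 2, 3, 4]
  pop 7: indeg[0]->0 | ready=[0] | order so far=[1, 6, 5, 2, 3, 4, 7]
  pop 0: no out-edges | ready=[] | order so far=[1, 6, 5, 2, 3, 4, 7, 0]
  Result: [1, 6, 5, 2, 3, 4, 7, 0]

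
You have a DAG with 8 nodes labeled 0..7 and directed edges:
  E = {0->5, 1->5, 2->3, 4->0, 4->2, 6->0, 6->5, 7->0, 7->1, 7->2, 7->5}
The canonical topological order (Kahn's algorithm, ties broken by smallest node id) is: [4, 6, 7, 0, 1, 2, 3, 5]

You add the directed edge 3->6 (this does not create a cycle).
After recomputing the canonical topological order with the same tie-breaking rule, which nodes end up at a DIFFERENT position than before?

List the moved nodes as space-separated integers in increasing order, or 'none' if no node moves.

Answer: 0 1 2 3 6 7

Derivation:
Old toposort: [4, 6, 7, 0, 1, 2, 3, 5]
Added edge 3->6
Recompute Kahn (smallest-id tiebreak):
  initial in-degrees: [3, 1, 2, 1, 0, 4, 1, 0]
  ready (indeg=0): [4, 7]
  pop 4: indeg[0]->2; indeg[2]->1 | ready=[7] | order so far=[4]
  pop 7: indeg[0]->1; indeg[1]->0; indeg[2]->0; indeg[5]->3 | ready=[1, 2] | order so far=[4, 7]
  pop 1: indeg[5]->2 | ready=[2] | order so far=[4, 7, 1]
  pop 2: indeg[3]->0 | ready=[3] | order so far=[4, 7, 1, 2]
  pop 3: indeg[6]->0 | ready=[6] | order so far=[4, 7, 1, 2, 3]
  pop 6: indeg[0]->0; indeg[5]->1 | ready=[0] | order so far=[4, 7, 1, 2, 3, 6]
  pop 0: indeg[5]->0 | ready=[5] | order so far=[4, 7, 1, 2, 3, 6, 0]
  pop 5: no out-edges | ready=[] | order so far=[4, 7, 1, 2, 3, 6, 0, 5]
New canonical toposort: [4, 7, 1, 2, 3, 6, 0, 5]
Compare positions:
  Node 0: index 3 -> 6 (moved)
  Node 1: index 4 -> 2 (moved)
  Node 2: index 5 -> 3 (moved)
  Node 3: index 6 -> 4 (moved)
  Node 4: index 0 -> 0 (same)
  Node 5: index 7 -> 7 (same)
  Node 6: index 1 -> 5 (moved)
  Node 7: index 2 -> 1 (moved)
Nodes that changed position: 0 1 2 3 6 7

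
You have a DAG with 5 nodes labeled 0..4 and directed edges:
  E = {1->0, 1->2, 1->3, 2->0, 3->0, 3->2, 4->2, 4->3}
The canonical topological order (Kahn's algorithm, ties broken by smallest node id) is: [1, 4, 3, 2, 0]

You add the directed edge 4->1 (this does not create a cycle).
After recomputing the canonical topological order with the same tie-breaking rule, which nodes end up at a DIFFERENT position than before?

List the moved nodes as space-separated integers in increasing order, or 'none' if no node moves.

Old toposort: [1, 4, 3, 2, 0]
Added edge 4->1
Recompute Kahn (smallest-id tiebreak):
  initial in-degrees: [3, 1, 3, 2, 0]
  ready (indeg=0): [4]
  pop 4: indeg[1]->0; indeg[2]->2; indeg[3]->1 | ready=[1] | order so far=[4]
  pop 1: indeg[0]->2; indeg[2]->1; indeg[3]->0 | ready=[3] | order so far=[4, 1]
  pop 3: indeg[0]->1; indeg[2]->0 | ready=[2] | order so far=[4, 1, 3]
  pop 2: indeg[0]->0 | ready=[0] | order so far=[4, 1, 3, 2]
  pop 0: no out-edges | ready=[] | order so far=[4, 1, 3, 2, 0]
New canonical toposort: [4, 1, 3, 2, 0]
Compare positions:
  Node 0: index 4 -> 4 (same)
  Node 1: index 0 -> 1 (moved)
  Node 2: index 3 -> 3 (same)
  Node 3: index 2 -> 2 (same)
  Node 4: index 1 -> 0 (moved)
Nodes that changed position: 1 4

Answer: 1 4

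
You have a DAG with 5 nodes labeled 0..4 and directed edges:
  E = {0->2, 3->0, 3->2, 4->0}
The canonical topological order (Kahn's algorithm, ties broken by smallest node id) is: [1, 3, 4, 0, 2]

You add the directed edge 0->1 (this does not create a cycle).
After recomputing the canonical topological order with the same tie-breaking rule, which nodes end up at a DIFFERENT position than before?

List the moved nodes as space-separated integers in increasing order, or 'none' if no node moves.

Answer: 0 1 3 4

Derivation:
Old toposort: [1, 3, 4, 0, 2]
Added edge 0->1
Recompute Kahn (smallest-id tiebreak):
  initial in-degrees: [2, 1, 2, 0, 0]
  ready (indeg=0): [3, 4]
  pop 3: indeg[0]->1; indeg[2]->1 | ready=[4] | order so far=[3]
  pop 4: indeg[0]->0 | ready=[0] | order so far=[3, 4]
  pop 0: indeg[1]->0; indeg[2]->0 | ready=[1, 2] | order so far=[3, 4, 0]
  pop 1: no out-edges | ready=[2] | order so far=[3, 4, 0, 1]
  pop 2: no out-edges | ready=[] | order so far=[3, 4, 0, 1, 2]
New canonical toposort: [3, 4, 0, 1, 2]
Compare positions:
  Node 0: index 3 -> 2 (moved)
  Node 1: index 0 -> 3 (moved)
  Node 2: index 4 -> 4 (same)
  Node 3: index 1 -> 0 (moved)
  Node 4: index 2 -> 1 (moved)
Nodes that changed position: 0 1 3 4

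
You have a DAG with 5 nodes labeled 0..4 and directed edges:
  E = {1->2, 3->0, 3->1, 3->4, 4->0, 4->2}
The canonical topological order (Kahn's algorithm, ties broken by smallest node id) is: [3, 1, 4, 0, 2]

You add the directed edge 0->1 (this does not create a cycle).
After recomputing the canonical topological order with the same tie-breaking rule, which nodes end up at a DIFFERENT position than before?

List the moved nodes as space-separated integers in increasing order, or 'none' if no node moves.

Answer: 0 1 4

Derivation:
Old toposort: [3, 1, 4, 0, 2]
Added edge 0->1
Recompute Kahn (smallest-id tiebreak):
  initial in-degrees: [2, 2, 2, 0, 1]
  ready (indeg=0): [3]
  pop 3: indeg[0]->1; indeg[1]->1; indeg[4]->0 | ready=[4] | order so far=[3]
  pop 4: indeg[0]->0; indeg[2]->1 | ready=[0] | order so far=[3, 4]
  pop 0: indeg[1]->0 | ready=[1] | order so far=[3, 4, 0]
  pop 1: indeg[2]->0 | ready=[2] | order so far=[3, 4, 0, 1]
  pop 2: no out-edges | ready=[] | order so far=[3, 4, 0, 1, 2]
New canonical toposort: [3, 4, 0, 1, 2]
Compare positions:
  Node 0: index 3 -> 2 (moved)
  Node 1: index 1 -> 3 (moved)
  Node 2: index 4 -> 4 (same)
  Node 3: index 0 -> 0 (same)
  Node 4: index 2 -> 1 (moved)
Nodes that changed position: 0 1 4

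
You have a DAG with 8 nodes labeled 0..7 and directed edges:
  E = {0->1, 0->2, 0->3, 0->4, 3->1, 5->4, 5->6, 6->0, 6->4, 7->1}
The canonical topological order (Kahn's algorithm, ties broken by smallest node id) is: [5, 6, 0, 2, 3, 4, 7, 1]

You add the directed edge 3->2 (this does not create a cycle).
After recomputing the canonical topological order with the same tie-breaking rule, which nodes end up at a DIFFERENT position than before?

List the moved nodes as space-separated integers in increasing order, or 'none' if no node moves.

Old toposort: [5, 6, 0, 2, 3, 4, 7, 1]
Added edge 3->2
Recompute Kahn (smallest-id tiebreak):
  initial in-degrees: [1, 3, 2, 1, 3, 0, 1, 0]
  ready (indeg=0): [5, 7]
  pop 5: indeg[4]->2; indeg[6]->0 | ready=[6, 7] | order so far=[5]
  pop 6: indeg[0]->0; indeg[4]->1 | ready=[0, 7] | order so far=[5, 6]
  pop 0: indeg[1]->2; indeg[2]->1; indeg[3]->0; indeg[4]->0 | ready=[3, 4, 7] | order so far=[5, 6, 0]
  pop 3: indeg[1]->1; indeg[2]->0 | ready=[2, 4, 7] | order so far=[5, 6, 0, 3]
  pop 2: no out-edges | ready=[4, 7] | order so far=[5, 6, 0, 3, 2]
  pop 4: no out-edges | ready=[7] | order so far=[5, 6, 0, 3, 2, 4]
  pop 7: indeg[1]->0 | ready=[1] | order so far=[5, 6, 0, 3, 2, 4, 7]
  pop 1: no out-edges | ready=[] | order so far=[5, 6, 0, 3, 2, 4, 7, 1]
New canonical toposort: [5, 6, 0, 3, 2, 4, 7, 1]
Compare positions:
  Node 0: index 2 -> 2 (same)
  Node 1: index 7 -> 7 (same)
  Node 2: index 3 -> 4 (moved)
  Node 3: index 4 -> 3 (moved)
  Node 4: index 5 -> 5 (same)
  Node 5: index 0 -> 0 (same)
  Node 6: index 1 -> 1 (same)
  Node 7: index 6 -> 6 (same)
Nodes that changed position: 2 3

Answer: 2 3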